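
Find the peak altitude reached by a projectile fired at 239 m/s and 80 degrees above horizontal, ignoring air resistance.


H = (v0*sin(theta))^2 / (2g) = (239*sin(80°))^2 / (2*9.81) = 2824 m

2824 m


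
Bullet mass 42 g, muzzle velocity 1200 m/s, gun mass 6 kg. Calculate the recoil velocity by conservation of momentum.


v_recoil = m_p * v_p / m_gun = 0.042 * 1200 / 6 = 8.4 m/s

8.4 m/s


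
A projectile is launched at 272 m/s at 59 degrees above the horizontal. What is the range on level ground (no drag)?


R = v0^2 * sin(2*theta) / g = 272^2 * sin(2*59°) / 9.81 = 6659 m

6659 m


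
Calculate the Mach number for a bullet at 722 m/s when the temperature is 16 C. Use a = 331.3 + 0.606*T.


a = 331.3 + 0.606*(16) = 340.996 m/s
M = v/a = 722/340.996 = 2.117

2.117


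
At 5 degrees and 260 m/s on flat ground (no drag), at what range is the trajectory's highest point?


R = v0^2*sin(2*theta)/g = 260^2*sin(2*5°)/9.81 = 1196.6 m
apex_dist = R/2 = 1196.6/2 = 598.3 m

598.3 m


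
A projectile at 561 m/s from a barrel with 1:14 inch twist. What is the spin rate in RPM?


twist_m = 14*0.0254 = 0.3556 m
spin = v/twist = 561/0.3556 = 1577.615 rev/s
RPM = spin*60 = 1577.615*60 ≈ 94657 RPM

94657 RPM


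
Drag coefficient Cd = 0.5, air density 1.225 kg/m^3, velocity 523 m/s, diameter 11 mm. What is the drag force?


A = pi*(d/2)^2 = pi*(11/2000)^2 = 9.50332e-05 m^2
Fd = 0.5*Cd*rho*A*v^2 = 0.5*0.5*1.225*9.50332e-05*523^2 = 7.961 N

7.961 N


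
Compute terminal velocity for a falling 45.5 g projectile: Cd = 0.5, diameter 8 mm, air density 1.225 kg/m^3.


A = pi*(d/2)^2 = pi*(8/2000)^2 = 5.02655e-05 m^2
vt = sqrt(2mg/(Cd*rho*A)) = sqrt(2*0.0455*9.81/(0.5 * 1.225 * 5.02655e-05)) = 170.3 m/s

170.3 m/s


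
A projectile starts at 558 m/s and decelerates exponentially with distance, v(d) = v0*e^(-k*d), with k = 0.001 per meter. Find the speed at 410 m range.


v = v0*exp(-k*d) = 558*exp(-0.001*410) = 370.3 m/s

370.3 m/s


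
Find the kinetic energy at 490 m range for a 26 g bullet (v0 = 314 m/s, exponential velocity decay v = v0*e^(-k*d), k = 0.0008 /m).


v = v0*exp(-k*d) = 314*exp(-0.0008*490) = 212.171 m/s
E = 0.5*m*v^2 = 0.5*0.026*212.171^2 = 585.2 J

585.2 J


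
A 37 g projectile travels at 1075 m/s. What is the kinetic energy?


E = 0.5*m*v^2 = 0.5*0.037*1075^2 = 21379 J

21379 J


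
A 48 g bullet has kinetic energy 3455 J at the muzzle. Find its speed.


v = sqrt(2*E/m) = sqrt(2*3455/0.048) = 379.4 m/s

379.4 m/s


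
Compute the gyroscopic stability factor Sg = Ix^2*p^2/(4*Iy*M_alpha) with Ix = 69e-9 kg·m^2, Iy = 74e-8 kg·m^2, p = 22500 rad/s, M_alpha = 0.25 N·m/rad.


Sg = Ix^2 * p^2 / (4 * Iy * M_alpha) = (69e-9)^2 * 22500^2 / (4 * 74e-8 * 0.25) = 3.257

3.257


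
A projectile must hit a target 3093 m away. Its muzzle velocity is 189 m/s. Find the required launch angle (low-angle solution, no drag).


sin(2*theta) = R*g/v0^2 = 3093*9.81/189^2 = 0.849426, theta = arcsin(0.849426)/2 = 29.07°

29.07 degrees


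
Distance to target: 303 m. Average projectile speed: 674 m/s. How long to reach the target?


t = d/v = 303/674 = 0.4496 s

0.4496 s


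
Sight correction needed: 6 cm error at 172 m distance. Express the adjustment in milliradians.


1 mrad subtends 1 cm per 10 m of range, so adj = error_cm / (dist_m / 10) = 6 / (172/10) = 0.3488 mrad

0.3488 mrad


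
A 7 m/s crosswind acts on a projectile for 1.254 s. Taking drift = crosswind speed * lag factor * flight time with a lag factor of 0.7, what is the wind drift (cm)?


drift = v_wind * lag * t = 7 * 0.7 * 1.254 = 6.1446 m ≈ 614.5 cm

614.5 cm


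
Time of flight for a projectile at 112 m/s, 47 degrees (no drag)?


T = 2*v0*sin(theta)/g = 2*112*sin(47°)/9.81 = 16.7 s

16.7 s


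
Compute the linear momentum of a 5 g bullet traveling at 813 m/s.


p = m*v = 0.005*813 = 4.065 kg·m/s

4.065 kg·m/s


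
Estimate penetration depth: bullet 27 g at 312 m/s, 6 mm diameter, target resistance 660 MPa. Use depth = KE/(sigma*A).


A = pi*(d/2)^2 = pi*(6/2)^2 = 28.2743 mm^2
E = 0.5*m*v^2 = 0.5*0.027*312^2 = 1314.14 J
depth = E/(sigma*A) = 1314.14 J / (660 MPa * 28.2743 mm^2) = 1314.14/(660 * 28.2743) m = 0.0704217 m ≈ 70.42 mm

70.42 mm


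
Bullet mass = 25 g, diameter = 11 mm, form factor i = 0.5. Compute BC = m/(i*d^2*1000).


BC = m/(i*d^2*1000) = 25/(0.5 * 11^2 * 1000) = 0.0004132

0.0004132


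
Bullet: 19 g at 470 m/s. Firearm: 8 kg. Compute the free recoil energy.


v_r = m_p*v_p/m_gun = 0.019*470/8 = 1.11625 m/s, E_r = 0.5*m_gun*v_r^2 = 0.5*8*1.11625^2 = 4.984 J

4.984 J


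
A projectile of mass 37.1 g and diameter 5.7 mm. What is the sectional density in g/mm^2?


SD = m/d^2 = 37.1/5.7^2 = 1.142 g/mm^2

1.142 g/mm^2


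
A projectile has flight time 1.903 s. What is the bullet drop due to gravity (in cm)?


drop = 0.5*g*t^2 = 0.5*9.81*1.903^2 = 17.763 m ≈ 1776 cm

1776 cm


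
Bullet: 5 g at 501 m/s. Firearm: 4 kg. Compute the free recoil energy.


v_r = m_p*v_p/m_gun = 0.005*501/4 = 0.62625 m/s, E_r = 0.5*m_gun*v_r^2 = 0.5*4*0.62625^2 = 0.7844 J

0.7844 J


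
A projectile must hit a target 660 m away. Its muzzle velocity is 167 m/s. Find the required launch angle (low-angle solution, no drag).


sin(2*theta) = R*g/v0^2 = 660*9.81/167^2 = 0.232156, theta = arcsin(0.232156)/2 = 6.712°

6.712 degrees


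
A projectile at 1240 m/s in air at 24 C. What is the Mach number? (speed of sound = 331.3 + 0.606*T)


a = 331.3 + 0.606*(24) = 345.844 m/s
M = v/a = 1240/345.844 = 3.585

3.585


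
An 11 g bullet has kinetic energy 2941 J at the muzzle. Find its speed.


v = sqrt(2*E/m) = sqrt(2*2941/0.011) = 731.3 m/s

731.3 m/s


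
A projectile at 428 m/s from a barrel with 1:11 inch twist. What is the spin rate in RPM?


twist_m = 11*0.0254 = 0.2794 m
spin = v/twist = 428/0.2794 = 1531.854 rev/s
RPM = spin*60 = 1531.854*60 ≈ 91911 RPM

91911 RPM


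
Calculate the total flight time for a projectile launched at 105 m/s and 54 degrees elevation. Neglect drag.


T = 2*v0*sin(theta)/g = 2*105*sin(54°)/9.81 = 17.32 s

17.32 s


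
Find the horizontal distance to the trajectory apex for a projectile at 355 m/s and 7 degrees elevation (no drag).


R = v0^2*sin(2*theta)/g = 355^2*sin(2*7°)/9.81 = 3107.87 m
apex_dist = R/2 = 3107.87/2 = 1554 m

1554 m


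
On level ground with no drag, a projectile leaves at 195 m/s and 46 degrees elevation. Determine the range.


R = v0^2 * sin(2*theta) / g = 195^2 * sin(2*46°) / 9.81 = 3874 m

3874 m


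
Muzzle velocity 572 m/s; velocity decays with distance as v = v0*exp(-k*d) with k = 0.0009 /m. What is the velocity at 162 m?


v = v0*exp(-k*d) = 572*exp(-0.0009*162) = 494.4 m/s

494.4 m/s


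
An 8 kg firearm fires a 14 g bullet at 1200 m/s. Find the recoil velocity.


v_recoil = m_p * v_p / m_gun = 0.014 * 1200 / 8 = 2.1 m/s

2.1 m/s


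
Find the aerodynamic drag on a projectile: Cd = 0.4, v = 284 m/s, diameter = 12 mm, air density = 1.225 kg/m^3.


A = pi*(d/2)^2 = pi*(12/2000)^2 = 1.13097e-04 m^2
Fd = 0.5*Cd*rho*A*v^2 = 0.5*0.4*1.225*1.13097e-04*284^2 = 2.235 N

2.235 N


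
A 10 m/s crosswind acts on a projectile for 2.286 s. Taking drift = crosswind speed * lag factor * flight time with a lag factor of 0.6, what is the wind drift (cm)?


drift = v_wind * lag * t = 10 * 0.6 * 2.286 = 13.716 m ≈ 1372 cm

1372 cm


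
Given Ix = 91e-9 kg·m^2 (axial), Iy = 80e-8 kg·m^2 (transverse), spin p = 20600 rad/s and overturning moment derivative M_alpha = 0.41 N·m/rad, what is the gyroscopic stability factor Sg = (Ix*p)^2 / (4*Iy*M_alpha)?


Sg = Ix^2 * p^2 / (4 * Iy * M_alpha) = (91e-9)^2 * 20600^2 / (4 * 80e-8 * 0.41) = 2.678

2.678


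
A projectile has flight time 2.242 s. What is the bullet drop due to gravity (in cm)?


drop = 0.5*g*t^2 = 0.5*9.81*2.242^2 = 24.6553 m ≈ 2466 cm

2466 cm


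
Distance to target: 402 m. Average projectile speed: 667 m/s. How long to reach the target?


t = d/v = 402/667 = 0.6027 s

0.6027 s


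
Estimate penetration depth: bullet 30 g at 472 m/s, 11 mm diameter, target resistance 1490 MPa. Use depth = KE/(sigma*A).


A = pi*(d/2)^2 = pi*(11/2)^2 = 95.0332 mm^2
E = 0.5*m*v^2 = 0.5*0.03*472^2 = 3341.76 J
depth = E/(sigma*A) = 3341.76 J / (1490 MPa * 95.0332 mm^2) = 3341.76/(1490 * 95.0332) m = 0.0236001 m ≈ 23.6 mm

23.6 mm


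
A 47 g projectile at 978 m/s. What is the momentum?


p = m*v = 0.047*978 = 45.97 kg·m/s

45.97 kg·m/s


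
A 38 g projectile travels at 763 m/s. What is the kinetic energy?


E = 0.5*m*v^2 = 0.5*0.038*763^2 = 11061 J

11061 J


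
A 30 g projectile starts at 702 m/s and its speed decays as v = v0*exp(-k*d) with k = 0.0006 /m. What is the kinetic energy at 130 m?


v = v0*exp(-k*d) = 702*exp(-0.0006*130) = 649.325 m/s
E = 0.5*m*v^2 = 0.5*0.03*649.325^2 = 6324 J

6324 J


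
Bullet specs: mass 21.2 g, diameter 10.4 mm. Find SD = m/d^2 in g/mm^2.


SD = m/d^2 = 21.2/10.4^2 = 0.196 g/mm^2

0.196 g/mm^2


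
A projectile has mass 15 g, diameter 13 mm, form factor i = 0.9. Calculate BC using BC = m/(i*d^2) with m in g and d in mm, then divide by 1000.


BC = m/(i*d^2*1000) = 15/(0.9 * 13^2 * 1000) = 9.862e-05

9.862e-05


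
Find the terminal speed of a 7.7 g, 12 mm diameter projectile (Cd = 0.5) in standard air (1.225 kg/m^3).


A = pi*(d/2)^2 = pi*(12/2000)^2 = 1.13097e-04 m^2
vt = sqrt(2mg/(Cd*rho*A)) = sqrt(2*0.0077*9.81/(0.5 * 1.225 * 1.13097e-04)) = 46.7 m/s

46.7 m/s


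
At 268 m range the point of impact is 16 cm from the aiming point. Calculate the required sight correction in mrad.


1 mrad subtends 1 cm per 10 m of range, so adj = error_cm / (dist_m / 10) = 16 / (268/10) = 0.597 mrad

0.597 mrad


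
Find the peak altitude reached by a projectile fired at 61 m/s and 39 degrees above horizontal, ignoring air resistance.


H = (v0*sin(theta))^2 / (2g) = (61*sin(39°))^2 / (2*9.81) = 75.11 m

75.11 m


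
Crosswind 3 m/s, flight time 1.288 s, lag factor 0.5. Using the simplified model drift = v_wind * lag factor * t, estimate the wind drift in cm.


drift = v_wind * lag * t = 3 * 0.5 * 1.288 = 1.932 m ≈ 193.2 cm

193.2 cm


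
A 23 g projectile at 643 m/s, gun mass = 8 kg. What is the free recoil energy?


v_r = m_p*v_p/m_gun = 0.023*643/8 = 1.84862 m/s, E_r = 0.5*m_gun*v_r^2 = 0.5*8*1.84862^2 = 13.67 J

13.67 J


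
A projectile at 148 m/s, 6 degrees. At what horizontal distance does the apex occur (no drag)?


R = v0^2*sin(2*theta)/g = 148^2*sin(2*6°)/9.81 = 464.23 m
apex_dist = R/2 = 464.23/2 = 232.1 m

232.1 m


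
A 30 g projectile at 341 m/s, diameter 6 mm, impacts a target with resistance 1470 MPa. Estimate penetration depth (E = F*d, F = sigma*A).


A = pi*(d/2)^2 = pi*(6/2)^2 = 28.2743 mm^2
E = 0.5*m*v^2 = 0.5*0.03*341^2 = 1744.21 J
depth = E/(sigma*A) = 1744.21 J / (1470 MPa * 28.2743 mm^2) = 1744.21/(1470 * 28.2743) m = 0.0419653 m ≈ 41.97 mm

41.97 mm


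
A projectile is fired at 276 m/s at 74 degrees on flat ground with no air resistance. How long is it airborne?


T = 2*v0*sin(theta)/g = 2*276*sin(74°)/9.81 = 54.09 s

54.09 s


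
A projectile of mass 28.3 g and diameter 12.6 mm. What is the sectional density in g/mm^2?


SD = m/d^2 = 28.3/12.6^2 = 0.1783 g/mm^2

0.1783 g/mm^2


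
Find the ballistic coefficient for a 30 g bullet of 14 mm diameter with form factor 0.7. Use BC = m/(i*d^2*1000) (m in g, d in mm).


BC = m/(i*d^2*1000) = 30/(0.7 * 14^2 * 1000) = 0.0002187

0.0002187


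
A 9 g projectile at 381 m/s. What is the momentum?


p = m*v = 0.009*381 = 3.429 kg·m/s

3.429 kg·m/s


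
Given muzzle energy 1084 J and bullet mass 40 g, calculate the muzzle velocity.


v = sqrt(2*E/m) = sqrt(2*1084/0.04) = 232.8 m/s

232.8 m/s


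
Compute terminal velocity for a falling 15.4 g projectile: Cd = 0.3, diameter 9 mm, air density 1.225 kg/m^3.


A = pi*(d/2)^2 = pi*(9/2000)^2 = 6.36173e-05 m^2
vt = sqrt(2mg/(Cd*rho*A)) = sqrt(2*0.0154*9.81/(0.3 * 1.225 * 6.36173e-05)) = 113.7 m/s

113.7 m/s


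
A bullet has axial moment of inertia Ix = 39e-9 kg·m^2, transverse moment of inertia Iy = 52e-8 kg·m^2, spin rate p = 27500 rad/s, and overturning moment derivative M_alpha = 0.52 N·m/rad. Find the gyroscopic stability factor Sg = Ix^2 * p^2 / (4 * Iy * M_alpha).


Sg = Ix^2 * p^2 / (4 * Iy * M_alpha) = (39e-9)^2 * 27500^2 / (4 * 52e-8 * 0.52) = 1.063

1.063


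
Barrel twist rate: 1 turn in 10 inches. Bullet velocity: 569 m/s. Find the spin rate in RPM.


twist_m = 10*0.0254 = 0.254 m
spin = v/twist = 569/0.254 = 2240.157 rev/s
RPM = spin*60 = 2240.157*60 ≈ 134409 RPM

134409 RPM


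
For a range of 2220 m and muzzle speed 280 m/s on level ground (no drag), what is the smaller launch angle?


sin(2*theta) = R*g/v0^2 = 2220*9.81/280^2 = 0.277783, theta = arcsin(0.277783)/2 = 8.064°

8.064 degrees


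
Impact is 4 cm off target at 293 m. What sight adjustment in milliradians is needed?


1 mrad subtends 1 cm per 10 m of range, so adj = error_cm / (dist_m / 10) = 4 / (293/10) = 0.1365 mrad

0.1365 mrad


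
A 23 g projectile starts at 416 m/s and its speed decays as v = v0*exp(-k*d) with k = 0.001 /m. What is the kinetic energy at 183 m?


v = v0*exp(-k*d) = 416*exp(-0.001*183) = 346.432 m/s
E = 0.5*m*v^2 = 0.5*0.023*346.432^2 = 1380 J

1380 J


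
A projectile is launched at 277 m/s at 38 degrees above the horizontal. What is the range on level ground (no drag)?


R = v0^2 * sin(2*theta) / g = 277^2 * sin(2*38°) / 9.81 = 7589 m

7589 m


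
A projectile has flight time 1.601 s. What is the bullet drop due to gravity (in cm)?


drop = 0.5*g*t^2 = 0.5*9.81*1.601^2 = 12.5725 m ≈ 1257 cm

1257 cm


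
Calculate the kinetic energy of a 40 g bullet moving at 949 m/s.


E = 0.5*m*v^2 = 0.5*0.04*949^2 = 18012 J

18012 J


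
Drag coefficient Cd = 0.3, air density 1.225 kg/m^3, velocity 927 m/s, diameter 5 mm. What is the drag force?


A = pi*(d/2)^2 = pi*(5/2000)^2 = 1.96350e-05 m^2
Fd = 0.5*Cd*rho*A*v^2 = 0.5*0.3*1.225*1.96350e-05*927^2 = 3.1 N

3.1 N


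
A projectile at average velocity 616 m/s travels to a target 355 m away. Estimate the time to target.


t = d/v = 355/616 = 0.5763 s

0.5763 s


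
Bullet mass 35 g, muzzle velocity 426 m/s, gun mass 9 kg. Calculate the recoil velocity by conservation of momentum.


v_recoil = m_p * v_p / m_gun = 0.035 * 426 / 9 = 1.657 m/s

1.657 m/s


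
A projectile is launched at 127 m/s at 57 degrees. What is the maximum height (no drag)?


H = (v0*sin(theta))^2 / (2g) = (127*sin(57°))^2 / (2*9.81) = 578.2 m

578.2 m


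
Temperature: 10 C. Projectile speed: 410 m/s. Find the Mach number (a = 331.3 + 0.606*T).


a = 331.3 + 0.606*(10) = 337.36 m/s
M = v/a = 410/337.36 = 1.215

1.215


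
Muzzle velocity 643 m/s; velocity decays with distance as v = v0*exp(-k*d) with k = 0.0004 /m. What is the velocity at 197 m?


v = v0*exp(-k*d) = 643*exp(-0.0004*197) = 594.3 m/s

594.3 m/s


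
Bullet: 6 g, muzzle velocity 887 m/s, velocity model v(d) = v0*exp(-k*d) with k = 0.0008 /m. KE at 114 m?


v = v0*exp(-k*d) = 887*exp(-0.0008*114) = 809.685 m/s
E = 0.5*m*v^2 = 0.5*0.006*809.685^2 = 1967 J

1967 J


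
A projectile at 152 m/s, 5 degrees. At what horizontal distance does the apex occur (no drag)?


R = v0^2*sin(2*theta)/g = 152^2*sin(2*5°)/9.81 = 408.967 m
apex_dist = R/2 = 408.967/2 = 204.5 m

204.5 m


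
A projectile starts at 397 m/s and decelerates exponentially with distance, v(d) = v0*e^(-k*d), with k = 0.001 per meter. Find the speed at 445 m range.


v = v0*exp(-k*d) = 397*exp(-0.001*445) = 254.4 m/s

254.4 m/s


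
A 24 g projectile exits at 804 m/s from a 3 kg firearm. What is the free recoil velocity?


v_recoil = m_p * v_p / m_gun = 0.024 * 804 / 3 = 6.432 m/s

6.432 m/s


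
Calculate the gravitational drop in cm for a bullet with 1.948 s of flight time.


drop = 0.5*g*t^2 = 0.5*9.81*1.948^2 = 18.613 m ≈ 1861 cm

1861 cm


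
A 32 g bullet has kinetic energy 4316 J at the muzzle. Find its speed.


v = sqrt(2*E/m) = sqrt(2*4316/0.032) = 519.4 m/s

519.4 m/s


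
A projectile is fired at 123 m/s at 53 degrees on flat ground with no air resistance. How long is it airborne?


T = 2*v0*sin(theta)/g = 2*123*sin(53°)/9.81 = 20.03 s

20.03 s


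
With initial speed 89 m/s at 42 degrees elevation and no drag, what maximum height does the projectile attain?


H = (v0*sin(theta))^2 / (2g) = (89*sin(42°))^2 / (2*9.81) = 180.8 m

180.8 m


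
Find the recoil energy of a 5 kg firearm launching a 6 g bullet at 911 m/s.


v_r = m_p*v_p/m_gun = 0.006*911/5 = 1.0932 m/s, E_r = 0.5*m_gun*v_r^2 = 0.5*5*1.0932^2 = 2.988 J

2.988 J


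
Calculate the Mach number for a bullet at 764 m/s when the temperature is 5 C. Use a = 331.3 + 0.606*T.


a = 331.3 + 0.606*(5) = 334.33 m/s
M = v/a = 764/334.33 = 2.285

2.285


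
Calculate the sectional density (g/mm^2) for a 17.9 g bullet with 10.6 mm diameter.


SD = m/d^2 = 17.9/10.6^2 = 0.1593 g/mm^2

0.1593 g/mm^2


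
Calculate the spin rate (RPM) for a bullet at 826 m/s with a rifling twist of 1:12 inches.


twist_m = 12*0.0254 = 0.3048 m
spin = v/twist = 826/0.3048 = 2709.974 rev/s
RPM = spin*60 = 2709.974*60 ≈ 162598 RPM

162598 RPM


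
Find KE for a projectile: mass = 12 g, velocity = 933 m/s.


E = 0.5*m*v^2 = 0.5*0.012*933^2 = 5223 J

5223 J


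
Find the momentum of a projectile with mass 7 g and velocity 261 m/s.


p = m*v = 0.007*261 = 1.827 kg·m/s

1.827 kg·m/s


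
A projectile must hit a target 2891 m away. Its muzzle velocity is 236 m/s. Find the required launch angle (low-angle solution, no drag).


sin(2*theta) = R*g/v0^2 = 2891*9.81/236^2 = 0.509206, theta = arcsin(0.509206)/2 = 15.31°

15.31 degrees


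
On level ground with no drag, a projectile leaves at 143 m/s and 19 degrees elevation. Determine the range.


R = v0^2 * sin(2*theta) / g = 143^2 * sin(2*19°) / 9.81 = 1283 m

1283 m


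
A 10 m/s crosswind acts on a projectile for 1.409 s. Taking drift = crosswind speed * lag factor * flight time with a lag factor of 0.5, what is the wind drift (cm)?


drift = v_wind * lag * t = 10 * 0.5 * 1.409 = 7.045 m ≈ 704.5 cm

704.5 cm


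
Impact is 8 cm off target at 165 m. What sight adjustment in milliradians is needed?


1 mrad subtends 1 cm per 10 m of range, so adj = error_cm / (dist_m / 10) = 8 / (165/10) = 0.4848 mrad

0.4848 mrad


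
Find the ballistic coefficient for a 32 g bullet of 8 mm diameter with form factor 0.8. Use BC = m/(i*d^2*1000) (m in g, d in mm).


BC = m/(i*d^2*1000) = 32/(0.8 * 8^2 * 1000) = 0.000625

0.000625


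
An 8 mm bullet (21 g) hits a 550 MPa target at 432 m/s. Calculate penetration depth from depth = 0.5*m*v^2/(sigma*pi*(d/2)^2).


A = pi*(d/2)^2 = pi*(8/2)^2 = 50.2655 mm^2
E = 0.5*m*v^2 = 0.5*0.021*432^2 = 1959.55 J
depth = E/(sigma*A) = 1959.55 J / (550 MPa * 50.2655 mm^2) = 1959.55/(550 * 50.2655) m = 0.0708801 m ≈ 70.88 mm

70.88 mm


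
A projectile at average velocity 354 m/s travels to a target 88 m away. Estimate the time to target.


t = d/v = 88/354 = 0.2486 s

0.2486 s


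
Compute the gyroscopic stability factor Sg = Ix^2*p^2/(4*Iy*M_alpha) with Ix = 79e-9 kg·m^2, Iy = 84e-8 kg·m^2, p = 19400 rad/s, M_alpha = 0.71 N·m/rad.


Sg = Ix^2 * p^2 / (4 * Iy * M_alpha) = (79e-9)^2 * 19400^2 / (4 * 84e-8 * 0.71) = 0.9846

0.9846


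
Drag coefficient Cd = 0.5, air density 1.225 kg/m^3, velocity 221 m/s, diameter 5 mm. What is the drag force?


A = pi*(d/2)^2 = pi*(5/2000)^2 = 1.96350e-05 m^2
Fd = 0.5*Cd*rho*A*v^2 = 0.5*0.5*1.225*1.96350e-05*221^2 = 0.2937 N

0.2937 N


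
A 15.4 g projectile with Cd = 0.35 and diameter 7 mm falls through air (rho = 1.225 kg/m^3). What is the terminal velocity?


A = pi*(d/2)^2 = pi*(7/2000)^2 = 3.84845e-05 m^2
vt = sqrt(2mg/(Cd*rho*A)) = sqrt(2*0.0154*9.81/(0.35 * 1.225 * 3.84845e-05)) = 135.3 m/s

135.3 m/s


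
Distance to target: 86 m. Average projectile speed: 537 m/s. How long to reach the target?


t = d/v = 86/537 = 0.1601 s

0.1601 s


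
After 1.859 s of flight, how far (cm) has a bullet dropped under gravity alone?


drop = 0.5*g*t^2 = 0.5*9.81*1.859^2 = 16.9511 m ≈ 1695 cm

1695 cm


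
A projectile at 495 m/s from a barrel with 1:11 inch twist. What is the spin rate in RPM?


twist_m = 11*0.0254 = 0.2794 m
spin = v/twist = 495/0.2794 = 1771.654 rev/s
RPM = spin*60 = 1771.654*60 ≈ 106299 RPM

106299 RPM


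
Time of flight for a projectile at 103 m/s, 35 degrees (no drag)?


T = 2*v0*sin(theta)/g = 2*103*sin(35°)/9.81 = 12.04 s

12.04 s


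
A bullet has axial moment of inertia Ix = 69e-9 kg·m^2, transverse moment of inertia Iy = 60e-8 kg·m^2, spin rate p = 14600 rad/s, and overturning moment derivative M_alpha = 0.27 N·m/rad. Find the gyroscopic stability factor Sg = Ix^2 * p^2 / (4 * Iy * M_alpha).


Sg = Ix^2 * p^2 / (4 * Iy * M_alpha) = (69e-9)^2 * 14600^2 / (4 * 60e-8 * 0.27) = 1.566

1.566


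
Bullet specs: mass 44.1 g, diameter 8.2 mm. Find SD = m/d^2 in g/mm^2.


SD = m/d^2 = 44.1/8.2^2 = 0.6559 g/mm^2

0.6559 g/mm^2


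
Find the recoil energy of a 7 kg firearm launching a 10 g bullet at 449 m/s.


v_r = m_p*v_p/m_gun = 0.01*449/7 = 0.641429 m/s, E_r = 0.5*m_gun*v_r^2 = 0.5*7*0.641429^2 = 1.44 J

1.44 J


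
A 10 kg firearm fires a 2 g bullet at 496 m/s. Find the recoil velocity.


v_recoil = m_p * v_p / m_gun = 0.002 * 496 / 10 = 0.0992 m/s

0.0992 m/s


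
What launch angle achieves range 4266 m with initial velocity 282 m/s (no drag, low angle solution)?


sin(2*theta) = R*g/v0^2 = 4266*9.81/282^2 = 0.526249, theta = arcsin(0.526249)/2 = 15.88°

15.88 degrees


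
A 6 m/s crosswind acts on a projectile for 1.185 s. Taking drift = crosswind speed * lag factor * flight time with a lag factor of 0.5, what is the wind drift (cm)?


drift = v_wind * lag * t = 6 * 0.5 * 1.185 = 3.555 m ≈ 355.5 cm

355.5 cm


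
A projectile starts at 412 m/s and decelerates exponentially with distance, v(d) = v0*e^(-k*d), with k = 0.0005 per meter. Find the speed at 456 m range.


v = v0*exp(-k*d) = 412*exp(-0.0005*456) = 328 m/s

328 m/s


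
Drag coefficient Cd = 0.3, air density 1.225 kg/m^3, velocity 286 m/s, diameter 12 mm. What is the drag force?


A = pi*(d/2)^2 = pi*(12/2000)^2 = 1.13097e-04 m^2
Fd = 0.5*Cd*rho*A*v^2 = 0.5*0.3*1.225*1.13097e-04*286^2 = 1.7 N

1.7 N


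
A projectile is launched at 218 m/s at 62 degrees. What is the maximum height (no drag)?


H = (v0*sin(theta))^2 / (2g) = (218*sin(62°))^2 / (2*9.81) = 1888 m

1888 m


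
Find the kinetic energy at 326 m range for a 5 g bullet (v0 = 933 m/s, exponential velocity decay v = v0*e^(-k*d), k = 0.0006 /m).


v = v0*exp(-k*d) = 933*exp(-0.0006*326) = 767.244 m/s
E = 0.5*m*v^2 = 0.5*0.005*767.244^2 = 1472 J

1472 J


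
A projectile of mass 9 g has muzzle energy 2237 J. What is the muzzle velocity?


v = sqrt(2*E/m) = sqrt(2*2237/0.009) = 705.1 m/s

705.1 m/s


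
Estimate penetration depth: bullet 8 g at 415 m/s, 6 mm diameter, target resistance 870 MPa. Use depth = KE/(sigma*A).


A = pi*(d/2)^2 = pi*(6/2)^2 = 28.2743 mm^2
E = 0.5*m*v^2 = 0.5*0.008*415^2 = 688.9 J
depth = E/(sigma*A) = 688.9 J / (870 MPa * 28.2743 mm^2) = 688.9/(870 * 28.2743) m = 0.0280056 m ≈ 28.01 mm

28.01 mm


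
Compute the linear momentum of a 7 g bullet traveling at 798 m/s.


p = m*v = 0.007*798 = 5.586 kg·m/s

5.586 kg·m/s


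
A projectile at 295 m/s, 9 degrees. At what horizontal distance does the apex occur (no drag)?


R = v0^2*sin(2*theta)/g = 295^2*sin(2*9°)/9.81 = 2741.31 m
apex_dist = R/2 = 2741.31/2 = 1371 m

1371 m


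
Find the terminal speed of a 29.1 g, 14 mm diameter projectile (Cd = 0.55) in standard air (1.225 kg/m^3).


A = pi*(d/2)^2 = pi*(14/2000)^2 = 1.53938e-04 m^2
vt = sqrt(2mg/(Cd*rho*A)) = sqrt(2*0.0291*9.81/(0.55 * 1.225 * 1.53938e-04)) = 74.19 m/s

74.19 m/s


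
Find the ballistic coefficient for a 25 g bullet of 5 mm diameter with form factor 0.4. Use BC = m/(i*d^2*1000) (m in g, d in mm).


BC = m/(i*d^2*1000) = 25/(0.4 * 5^2 * 1000) = 0.0025

0.0025


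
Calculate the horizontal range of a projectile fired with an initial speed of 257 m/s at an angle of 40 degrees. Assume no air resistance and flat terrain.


R = v0^2 * sin(2*theta) / g = 257^2 * sin(2*40°) / 9.81 = 6631 m

6631 m


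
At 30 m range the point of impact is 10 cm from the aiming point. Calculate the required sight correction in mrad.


1 mrad subtends 1 cm per 10 m of range, so adj = error_cm / (dist_m / 10) = 10 / (30/10) = 3.333 mrad

3.333 mrad


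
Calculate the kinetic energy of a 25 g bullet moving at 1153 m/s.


E = 0.5*m*v^2 = 0.5*0.025*1153^2 = 16618 J

16618 J


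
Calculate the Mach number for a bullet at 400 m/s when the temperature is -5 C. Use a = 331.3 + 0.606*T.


a = 331.3 + 0.606*(-5) = 328.27 m/s
M = v/a = 400/328.27 = 1.219

1.219


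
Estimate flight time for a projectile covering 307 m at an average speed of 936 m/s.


t = d/v = 307/936 = 0.328 s

0.328 s


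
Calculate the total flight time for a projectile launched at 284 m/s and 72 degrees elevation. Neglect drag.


T = 2*v0*sin(theta)/g = 2*284*sin(72°)/9.81 = 55.07 s

55.07 s


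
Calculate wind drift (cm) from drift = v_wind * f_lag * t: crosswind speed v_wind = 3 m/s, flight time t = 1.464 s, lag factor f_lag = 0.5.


drift = v_wind * lag * t = 3 * 0.5 * 1.464 = 2.196 m ≈ 219.6 cm

219.6 cm


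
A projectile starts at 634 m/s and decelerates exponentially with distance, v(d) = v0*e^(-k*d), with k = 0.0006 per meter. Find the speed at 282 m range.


v = v0*exp(-k*d) = 634*exp(-0.0006*282) = 535.3 m/s

535.3 m/s


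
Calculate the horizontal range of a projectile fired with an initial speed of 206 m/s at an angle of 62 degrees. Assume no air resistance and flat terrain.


R = v0^2 * sin(2*theta) / g = 206^2 * sin(2*62°) / 9.81 = 3586 m

3586 m


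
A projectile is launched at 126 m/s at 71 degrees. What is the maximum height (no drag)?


H = (v0*sin(theta))^2 / (2g) = (126*sin(71°))^2 / (2*9.81) = 723.4 m

723.4 m


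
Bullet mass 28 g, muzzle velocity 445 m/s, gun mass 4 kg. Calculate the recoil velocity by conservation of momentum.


v_recoil = m_p * v_p / m_gun = 0.028 * 445 / 4 = 3.115 m/s

3.115 m/s


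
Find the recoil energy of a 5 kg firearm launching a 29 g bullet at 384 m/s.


v_r = m_p*v_p/m_gun = 0.029*384/5 = 2.2272 m/s, E_r = 0.5*m_gun*v_r^2 = 0.5*5*2.2272^2 = 12.4 J

12.4 J


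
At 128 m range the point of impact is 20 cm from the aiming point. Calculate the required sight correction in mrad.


1 mrad subtends 1 cm per 10 m of range, so adj = error_cm / (dist_m / 10) = 20 / (128/10) = 1.562 mrad

1.562 mrad


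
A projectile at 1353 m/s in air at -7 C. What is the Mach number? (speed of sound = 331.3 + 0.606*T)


a = 331.3 + 0.606*(-7) = 327.058 m/s
M = v/a = 1353/327.058 = 4.137

4.137


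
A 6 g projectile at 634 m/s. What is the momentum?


p = m*v = 0.006*634 = 3.804 kg·m/s

3.804 kg·m/s


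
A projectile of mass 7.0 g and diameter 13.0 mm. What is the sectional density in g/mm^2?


SD = m/d^2 = 7.0/13.0^2 = 0.04142 g/mm^2

0.04142 g/mm^2


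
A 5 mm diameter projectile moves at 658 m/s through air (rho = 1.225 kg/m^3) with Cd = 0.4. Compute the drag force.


A = pi*(d/2)^2 = pi*(5/2000)^2 = 1.96350e-05 m^2
Fd = 0.5*Cd*rho*A*v^2 = 0.5*0.4*1.225*1.96350e-05*658^2 = 2.083 N

2.083 N


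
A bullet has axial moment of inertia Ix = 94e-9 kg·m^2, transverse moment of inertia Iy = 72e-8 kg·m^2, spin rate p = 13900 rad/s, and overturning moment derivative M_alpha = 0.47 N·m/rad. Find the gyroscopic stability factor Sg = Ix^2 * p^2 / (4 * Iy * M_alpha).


Sg = Ix^2 * p^2 / (4 * Iy * M_alpha) = (94e-9)^2 * 13900^2 / (4 * 72e-8 * 0.47) = 1.261

1.261


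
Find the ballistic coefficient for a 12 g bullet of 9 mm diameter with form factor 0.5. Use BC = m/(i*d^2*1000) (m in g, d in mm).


BC = m/(i*d^2*1000) = 12/(0.5 * 9^2 * 1000) = 0.0002963

0.0002963


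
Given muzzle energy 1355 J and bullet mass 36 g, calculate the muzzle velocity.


v = sqrt(2*E/m) = sqrt(2*1355/0.036) = 274.4 m/s

274.4 m/s


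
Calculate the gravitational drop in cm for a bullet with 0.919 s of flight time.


drop = 0.5*g*t^2 = 0.5*9.81*0.919^2 = 4.14257 m ≈ 414.3 cm

414.3 cm


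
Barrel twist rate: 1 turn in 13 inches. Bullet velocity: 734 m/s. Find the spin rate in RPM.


twist_m = 13*0.0254 = 0.3302 m
spin = v/twist = 734/0.3302 = 2222.895 rev/s
RPM = spin*60 = 2222.895*60 ≈ 133374 RPM

133374 RPM


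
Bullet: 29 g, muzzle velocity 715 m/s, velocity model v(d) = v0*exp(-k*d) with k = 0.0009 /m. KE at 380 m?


v = v0*exp(-k*d) = 715*exp(-0.0009*380) = 507.899 m/s
E = 0.5*m*v^2 = 0.5*0.029*507.899^2 = 3740 J

3740 J


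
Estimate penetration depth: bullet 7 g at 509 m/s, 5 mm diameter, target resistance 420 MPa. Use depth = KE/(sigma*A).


A = pi*(d/2)^2 = pi*(5/2)^2 = 19.635 mm^2
E = 0.5*m*v^2 = 0.5*0.007*509^2 = 906.784 J
depth = E/(sigma*A) = 906.784 J / (420 MPa * 19.635 mm^2) = 906.784/(420 * 19.635) m = 0.109957 m ≈ 110 mm

110 mm


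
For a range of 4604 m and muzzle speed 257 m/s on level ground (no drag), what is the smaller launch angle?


sin(2*theta) = R*g/v0^2 = 4604*9.81/257^2 = 0.683814, theta = arcsin(0.683814)/2 = 21.57°

21.57 degrees


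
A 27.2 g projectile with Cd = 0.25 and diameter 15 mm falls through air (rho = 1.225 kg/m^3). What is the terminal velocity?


A = pi*(d/2)^2 = pi*(15/2000)^2 = 1.76715e-04 m^2
vt = sqrt(2mg/(Cd*rho*A)) = sqrt(2*0.0272*9.81/(0.25 * 1.225 * 1.76715e-04)) = 99.3 m/s

99.3 m/s


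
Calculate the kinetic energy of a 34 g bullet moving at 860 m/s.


E = 0.5*m*v^2 = 0.5*0.034*860^2 = 12573 J

12573 J


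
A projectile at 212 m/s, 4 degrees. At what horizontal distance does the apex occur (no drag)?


R = v0^2*sin(2*theta)/g = 212^2*sin(2*4°)/9.81 = 637.614 m
apex_dist = R/2 = 637.614/2 = 318.8 m

318.8 m


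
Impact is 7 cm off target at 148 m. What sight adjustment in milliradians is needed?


1 mrad subtends 1 cm per 10 m of range, so adj = error_cm / (dist_m / 10) = 7 / (148/10) = 0.473 mrad

0.473 mrad


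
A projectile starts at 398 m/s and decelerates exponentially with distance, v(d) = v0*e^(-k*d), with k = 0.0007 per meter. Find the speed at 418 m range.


v = v0*exp(-k*d) = 398*exp(-0.0007*418) = 297 m/s

297 m/s


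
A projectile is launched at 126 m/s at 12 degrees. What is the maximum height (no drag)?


H = (v0*sin(theta))^2 / (2g) = (126*sin(12°))^2 / (2*9.81) = 34.98 m

34.98 m


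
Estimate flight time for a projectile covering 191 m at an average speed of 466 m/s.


t = d/v = 191/466 = 0.4099 s

0.4099 s


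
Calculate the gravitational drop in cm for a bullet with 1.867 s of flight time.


drop = 0.5*g*t^2 = 0.5*9.81*1.867^2 = 17.0973 m ≈ 1710 cm

1710 cm


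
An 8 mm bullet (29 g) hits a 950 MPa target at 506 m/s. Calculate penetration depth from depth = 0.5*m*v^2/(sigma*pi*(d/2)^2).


A = pi*(d/2)^2 = pi*(8/2)^2 = 50.2655 mm^2
E = 0.5*m*v^2 = 0.5*0.029*506^2 = 3712.52 J
depth = E/(sigma*A) = 3712.52 J / (950 MPa * 50.2655 mm^2) = 3712.52/(950 * 50.2655) m = 0.0777456 m ≈ 77.75 mm

77.75 mm


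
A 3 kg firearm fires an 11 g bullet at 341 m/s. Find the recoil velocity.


v_recoil = m_p * v_p / m_gun = 0.011 * 341 / 3 = 1.25 m/s

1.25 m/s


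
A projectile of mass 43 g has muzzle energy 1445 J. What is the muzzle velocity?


v = sqrt(2*E/m) = sqrt(2*1445/0.043) = 259.2 m/s

259.2 m/s


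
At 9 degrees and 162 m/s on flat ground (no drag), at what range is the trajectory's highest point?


R = v0^2*sin(2*theta)/g = 162^2*sin(2*9°)/9.81 = 826.691 m
apex_dist = R/2 = 826.691/2 = 413.3 m

413.3 m


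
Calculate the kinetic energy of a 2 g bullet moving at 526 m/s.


E = 0.5*m*v^2 = 0.5*0.002*526^2 = 276.7 J

276.7 J


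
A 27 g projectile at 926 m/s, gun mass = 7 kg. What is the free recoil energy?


v_r = m_p*v_p/m_gun = 0.027*926/7 = 3.57171 m/s, E_r = 0.5*m_gun*v_r^2 = 0.5*7*3.57171^2 = 44.65 J

44.65 J


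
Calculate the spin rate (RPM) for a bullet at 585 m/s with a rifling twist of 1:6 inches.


twist_m = 6*0.0254 = 0.1524 m
spin = v/twist = 585/0.1524 = 3838.583 rev/s
RPM = spin*60 = 3838.583*60 ≈ 230315 RPM

230315 RPM


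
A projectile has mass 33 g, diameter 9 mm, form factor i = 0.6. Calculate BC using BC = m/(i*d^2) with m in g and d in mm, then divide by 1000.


BC = m/(i*d^2*1000) = 33/(0.6 * 9^2 * 1000) = 0.000679

0.000679


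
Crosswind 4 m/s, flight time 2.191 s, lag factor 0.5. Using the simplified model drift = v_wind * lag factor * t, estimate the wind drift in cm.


drift = v_wind * lag * t = 4 * 0.5 * 2.191 = 4.382 m ≈ 438.2 cm

438.2 cm


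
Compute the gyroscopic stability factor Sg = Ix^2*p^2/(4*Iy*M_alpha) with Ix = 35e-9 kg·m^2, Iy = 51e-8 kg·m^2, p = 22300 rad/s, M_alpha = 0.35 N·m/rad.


Sg = Ix^2 * p^2 / (4 * Iy * M_alpha) = (35e-9)^2 * 22300^2 / (4 * 51e-8 * 0.35) = 0.8532

0.8532


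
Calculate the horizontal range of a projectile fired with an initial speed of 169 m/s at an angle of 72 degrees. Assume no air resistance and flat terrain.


R = v0^2 * sin(2*theta) / g = 169^2 * sin(2*72°) / 9.81 = 1711 m

1711 m


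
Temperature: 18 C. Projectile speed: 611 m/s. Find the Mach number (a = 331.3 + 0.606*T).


a = 331.3 + 0.606*(18) = 342.208 m/s
M = v/a = 611/342.208 = 1.785

1.785


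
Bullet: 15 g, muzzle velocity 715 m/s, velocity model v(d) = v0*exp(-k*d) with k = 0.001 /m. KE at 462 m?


v = v0*exp(-k*d) = 715*exp(-0.001*462) = 450.466 m/s
E = 0.5*m*v^2 = 0.5*0.015*450.466^2 = 1522 J

1522 J


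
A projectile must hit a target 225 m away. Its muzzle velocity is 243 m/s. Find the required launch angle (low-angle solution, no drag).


sin(2*theta) = R*g/v0^2 = 225*9.81/243^2 = 0.03738, theta = arcsin(0.03738)/2 = 1.071°

1.071 degrees


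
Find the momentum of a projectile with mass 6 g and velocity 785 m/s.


p = m*v = 0.006*785 = 4.71 kg·m/s

4.71 kg·m/s


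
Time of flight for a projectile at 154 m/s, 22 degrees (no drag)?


T = 2*v0*sin(theta)/g = 2*154*sin(22°)/9.81 = 11.76 s

11.76 s


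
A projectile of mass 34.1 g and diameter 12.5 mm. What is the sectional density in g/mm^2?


SD = m/d^2 = 34.1/12.5^2 = 0.2182 g/mm^2

0.2182 g/mm^2


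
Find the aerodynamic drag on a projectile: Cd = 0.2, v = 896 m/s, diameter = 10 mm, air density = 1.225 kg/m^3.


A = pi*(d/2)^2 = pi*(10/2000)^2 = 7.85398e-05 m^2
Fd = 0.5*Cd*rho*A*v^2 = 0.5*0.2*1.225*7.85398e-05*896^2 = 7.724 N

7.724 N


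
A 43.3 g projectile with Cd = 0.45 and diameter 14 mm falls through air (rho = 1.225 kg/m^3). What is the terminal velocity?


A = pi*(d/2)^2 = pi*(14/2000)^2 = 1.53938e-04 m^2
vt = sqrt(2mg/(Cd*rho*A)) = sqrt(2*0.0433*9.81/(0.45 * 1.225 * 1.53938e-04)) = 100.1 m/s

100.1 m/s


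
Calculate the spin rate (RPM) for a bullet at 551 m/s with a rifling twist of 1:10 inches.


twist_m = 10*0.0254 = 0.254 m
spin = v/twist = 551/0.254 = 2169.291 rev/s
RPM = spin*60 = 2169.291*60 ≈ 130157 RPM

130157 RPM


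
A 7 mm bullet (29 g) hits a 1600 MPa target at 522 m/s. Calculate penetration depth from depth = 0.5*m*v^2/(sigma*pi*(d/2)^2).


A = pi*(d/2)^2 = pi*(7/2)^2 = 38.4845 mm^2
E = 0.5*m*v^2 = 0.5*0.029*522^2 = 3951.02 J
depth = E/(sigma*A) = 3951.02 J / (1600 MPa * 38.4845 mm^2) = 3951.02/(1600 * 38.4845) m = 0.0641657 m ≈ 64.17 mm

64.17 mm


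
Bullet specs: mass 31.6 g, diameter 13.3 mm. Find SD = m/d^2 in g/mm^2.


SD = m/d^2 = 31.6/13.3^2 = 0.1786 g/mm^2

0.1786 g/mm^2


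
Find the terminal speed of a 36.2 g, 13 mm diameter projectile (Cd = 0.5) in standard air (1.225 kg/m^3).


A = pi*(d/2)^2 = pi*(13/2000)^2 = 1.32732e-04 m^2
vt = sqrt(2mg/(Cd*rho*A)) = sqrt(2*0.0362*9.81/(0.5 * 1.225 * 1.32732e-04)) = 93.47 m/s

93.47 m/s


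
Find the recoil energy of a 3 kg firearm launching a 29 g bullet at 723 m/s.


v_r = m_p*v_p/m_gun = 0.029*723/3 = 6.989 m/s, E_r = 0.5*m_gun*v_r^2 = 0.5*3*6.989^2 = 73.27 J

73.27 J


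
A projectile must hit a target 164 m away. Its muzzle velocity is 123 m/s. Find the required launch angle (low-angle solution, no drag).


sin(2*theta) = R*g/v0^2 = 164*9.81/123^2 = 0.106341, theta = arcsin(0.106341)/2 = 3.052°

3.052 degrees


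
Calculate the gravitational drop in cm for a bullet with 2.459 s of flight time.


drop = 0.5*g*t^2 = 0.5*9.81*2.459^2 = 29.659 m ≈ 2966 cm

2966 cm


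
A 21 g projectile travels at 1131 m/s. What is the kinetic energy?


E = 0.5*m*v^2 = 0.5*0.021*1131^2 = 13431 J

13431 J


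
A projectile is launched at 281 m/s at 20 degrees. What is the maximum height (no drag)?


H = (v0*sin(theta))^2 / (2g) = (281*sin(20°))^2 / (2*9.81) = 470.8 m

470.8 m


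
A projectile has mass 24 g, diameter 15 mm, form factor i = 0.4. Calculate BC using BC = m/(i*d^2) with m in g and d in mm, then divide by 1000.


BC = m/(i*d^2*1000) = 24/(0.4 * 15^2 * 1000) = 0.0002667

0.0002667


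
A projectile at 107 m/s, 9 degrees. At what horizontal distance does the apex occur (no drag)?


R = v0^2*sin(2*theta)/g = 107^2*sin(2*9°)/9.81 = 360.646 m
apex_dist = R/2 = 360.646/2 = 180.3 m

180.3 m


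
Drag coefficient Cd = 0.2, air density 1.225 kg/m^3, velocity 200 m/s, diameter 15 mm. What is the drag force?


A = pi*(d/2)^2 = pi*(15/2000)^2 = 1.76715e-04 m^2
Fd = 0.5*Cd*rho*A*v^2 = 0.5*0.2*1.225*1.76715e-04*200^2 = 0.8659 N

0.8659 N


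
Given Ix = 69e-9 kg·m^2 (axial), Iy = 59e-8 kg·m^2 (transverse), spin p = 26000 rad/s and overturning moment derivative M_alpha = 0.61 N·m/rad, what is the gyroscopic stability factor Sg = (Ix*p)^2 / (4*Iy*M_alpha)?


Sg = Ix^2 * p^2 / (4 * Iy * M_alpha) = (69e-9)^2 * 26000^2 / (4 * 59e-8 * 0.61) = 2.236

2.236


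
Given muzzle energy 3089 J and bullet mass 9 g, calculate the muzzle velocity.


v = sqrt(2*E/m) = sqrt(2*3089/0.009) = 828.5 m/s

828.5 m/s


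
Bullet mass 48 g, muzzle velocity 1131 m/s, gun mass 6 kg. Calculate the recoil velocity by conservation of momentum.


v_recoil = m_p * v_p / m_gun = 0.048 * 1131 / 6 = 9.048 m/s

9.048 m/s


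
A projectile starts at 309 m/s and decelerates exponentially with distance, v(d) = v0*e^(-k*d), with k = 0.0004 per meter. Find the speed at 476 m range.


v = v0*exp(-k*d) = 309*exp(-0.0004*476) = 255.4 m/s

255.4 m/s


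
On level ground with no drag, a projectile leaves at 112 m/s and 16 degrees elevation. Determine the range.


R = v0^2 * sin(2*theta) / g = 112^2 * sin(2*16°) / 9.81 = 677.6 m

677.6 m


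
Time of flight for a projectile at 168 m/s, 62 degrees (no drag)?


T = 2*v0*sin(theta)/g = 2*168*sin(62°)/9.81 = 30.24 s

30.24 s


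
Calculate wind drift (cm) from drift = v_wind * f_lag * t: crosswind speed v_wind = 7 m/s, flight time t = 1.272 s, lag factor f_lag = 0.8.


drift = v_wind * lag * t = 7 * 0.8 * 1.272 = 7.1232 m ≈ 712.3 cm

712.3 cm


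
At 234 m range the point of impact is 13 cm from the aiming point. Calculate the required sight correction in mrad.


1 mrad subtends 1 cm per 10 m of range, so adj = error_cm / (dist_m / 10) = 13 / (234/10) = 0.5556 mrad

0.5556 mrad


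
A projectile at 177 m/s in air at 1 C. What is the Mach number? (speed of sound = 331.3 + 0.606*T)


a = 331.3 + 0.606*(1) = 331.906 m/s
M = v/a = 177/331.906 = 0.5333

0.5333
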